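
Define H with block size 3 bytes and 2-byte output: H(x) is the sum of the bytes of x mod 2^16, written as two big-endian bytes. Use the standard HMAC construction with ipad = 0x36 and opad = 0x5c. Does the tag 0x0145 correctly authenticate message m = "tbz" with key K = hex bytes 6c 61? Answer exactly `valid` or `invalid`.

invalid

Key hex bytes 6c 61 is 2 bytes ≤ B = 3; zero-pad to 3 bytes: K' = 6c 61 00.
K' ⊕ ipad = 5a 57 36; K' ⊕ opad = 30 3d 5c.
Inner hash: sum = 90+87+54+116+98+122 = 567 → 02 37.
Outer hash (recomputed tag): sum = 48+61+92+2+55 = 258 → 01 02.
Recomputed tag = 0102; claimed = 0145 → mismatch.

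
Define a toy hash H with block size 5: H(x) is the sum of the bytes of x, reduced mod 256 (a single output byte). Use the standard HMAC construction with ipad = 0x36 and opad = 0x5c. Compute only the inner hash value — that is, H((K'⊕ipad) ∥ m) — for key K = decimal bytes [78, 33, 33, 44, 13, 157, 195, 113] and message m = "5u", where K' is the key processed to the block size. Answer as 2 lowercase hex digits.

2e

Key decimal bytes [78, 33, 33, 44, 13, 157, 195, 113] = 4e 21 21 2c 0d 9d c3 71 is 8 bytes > B = 5, so hash it first: H(key) = 9a, then zero-pad to 5 bytes: K' = 9a 00 00 00 00.
K' ⊕ ipad = ac 36 36 36 36.
Inner input = ac 36 36 36 36 ∥ 35 75.
Inner hash: sum = 172+54+54+54+54+53+117 = 558; mod 256 = 46 → 2e.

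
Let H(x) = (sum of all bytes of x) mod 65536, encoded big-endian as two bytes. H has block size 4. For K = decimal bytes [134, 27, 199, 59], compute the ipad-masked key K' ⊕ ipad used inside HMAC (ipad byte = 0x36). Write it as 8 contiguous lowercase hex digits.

b02df10d

Key decimal bytes [134, 27, 199, 59] = 86 1b c7 3b is exactly B = 4 bytes: K' = 86 1b c7 3b.
XOR each byte with 0x36: 86⊕36=b0, 1b⊕36=2d, c7⊕36=f1, 3b⊕36=0d.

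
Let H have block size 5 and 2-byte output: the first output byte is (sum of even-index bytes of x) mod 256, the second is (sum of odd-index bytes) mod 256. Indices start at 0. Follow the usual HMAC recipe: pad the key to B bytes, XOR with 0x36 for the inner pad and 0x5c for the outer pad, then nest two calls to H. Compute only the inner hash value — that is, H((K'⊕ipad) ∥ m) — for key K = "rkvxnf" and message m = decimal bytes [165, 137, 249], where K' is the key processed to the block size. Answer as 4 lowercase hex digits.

5553

Key "rkvxnf" = 72 6b 76 78 6e 66 is 6 bytes > B = 5, so hash it first: H(key) = 56 49, then zero-pad to 5 bytes: K' = 56 49 00 00 00.
K' ⊕ ipad = 60 7f 36 36 36.
Inner input = 60 7f 36 36 36 ∥ a5 89 f9.
Inner hash: even-index sum = 341 mod 256 = 85; odd-index sum = 595 mod 256 = 83 → 55 53.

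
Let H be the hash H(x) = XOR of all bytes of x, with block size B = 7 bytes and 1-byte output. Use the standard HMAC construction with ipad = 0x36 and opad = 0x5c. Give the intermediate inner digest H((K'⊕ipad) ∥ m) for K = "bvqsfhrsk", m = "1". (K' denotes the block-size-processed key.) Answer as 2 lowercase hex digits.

75

Key "bvqsfhrsk" = 62 76 71 73 66 68 72 73 6b is 9 bytes > B = 7, so hash it first: H(key) = 72, then zero-pad to 7 bytes: K' = 72 00 00 00 00 00 00.
K' ⊕ ipad = 44 36 36 36 36 36 36.
Inner input = 44 36 36 36 36 36 36 ∥ 31.
Inner hash: XOR 44⊕36⊕36⊕36⊕36⊕36⊕36⊕31 = 75.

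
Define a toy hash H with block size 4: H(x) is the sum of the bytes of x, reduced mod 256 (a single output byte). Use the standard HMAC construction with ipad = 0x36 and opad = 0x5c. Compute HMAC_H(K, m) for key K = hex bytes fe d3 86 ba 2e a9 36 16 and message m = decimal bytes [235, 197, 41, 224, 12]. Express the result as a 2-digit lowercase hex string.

Key hex bytes fe d3 86 ba 2e a9 36 16 is 8 bytes > B = 4, so hash it first: H(key) = 34, then zero-pad to 4 bytes: K' = 34 00 00 00.
K' ⊕ ipad = 02 36 36 36.  K' ⊕ opad = 68 5c 5c 5c.
Inner input = (K'⊕ipad) ∥ m = 02 36 36 36 ∥ eb c5 29 e0 0c.
Inner hash: sum = 2+54+54+54+235+197+41+224+12 = 873; mod 256 = 105 → 69.
Outer input = (K'⊕opad) ∥ inner = 68 5c 5c 5c ∥ 69.
Outer hash (tag): sum = 104+92+92+92+105 = 485; mod 256 = 229 → e5.

e5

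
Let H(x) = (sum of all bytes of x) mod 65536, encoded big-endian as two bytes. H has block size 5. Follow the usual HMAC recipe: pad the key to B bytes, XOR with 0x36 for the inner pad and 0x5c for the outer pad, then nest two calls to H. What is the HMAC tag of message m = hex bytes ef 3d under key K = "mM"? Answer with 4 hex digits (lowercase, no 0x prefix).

01fc

Key "mM" = 6d 4d is 2 bytes ≤ B = 5; zero-pad to 5 bytes: K' = 6d 4d 00 00 00.
K' ⊕ ipad = 5b 7b 36 36 36.  K' ⊕ opad = 31 11 5c 5c 5c.
Inner input = (K'⊕ipad) ∥ m = 5b 7b 36 36 36 ∥ ef 3d.
Inner hash: sum = 91+123+54+54+54+239+61 = 676 → 02 a4.
Outer input = (K'⊕opad) ∥ inner = 31 11 5c 5c 5c ∥ 02 a4.
Outer hash (tag): sum = 49+17+92+92+92+2+164 = 508 → 01 fc.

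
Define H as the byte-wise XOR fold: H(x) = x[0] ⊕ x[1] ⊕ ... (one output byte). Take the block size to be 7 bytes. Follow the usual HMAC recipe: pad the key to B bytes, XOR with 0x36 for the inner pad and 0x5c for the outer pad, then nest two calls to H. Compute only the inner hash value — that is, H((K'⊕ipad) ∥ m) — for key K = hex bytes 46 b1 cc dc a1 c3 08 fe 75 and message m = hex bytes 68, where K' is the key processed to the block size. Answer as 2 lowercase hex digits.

Key hex bytes 46 b1 cc dc a1 c3 08 fe 75 is 9 bytes > B = 7, so hash it first: H(key) = 06, then zero-pad to 7 bytes: K' = 06 00 00 00 00 00 00.
K' ⊕ ipad = 30 36 36 36 36 36 36.
Inner input = 30 36 36 36 36 36 36 ∥ 68.
Inner hash: XOR 30⊕36⊕36⊕36⊕36⊕36⊕36⊕68 = 58.

58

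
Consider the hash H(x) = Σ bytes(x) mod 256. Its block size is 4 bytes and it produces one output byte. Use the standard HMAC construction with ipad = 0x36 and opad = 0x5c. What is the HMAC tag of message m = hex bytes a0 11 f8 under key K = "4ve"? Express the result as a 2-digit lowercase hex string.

9b

Key "4ve" = 34 76 65 is 3 bytes ≤ B = 4; zero-pad to 4 bytes: K' = 34 76 65 00.
K' ⊕ ipad = 02 40 53 36.  K' ⊕ opad = 68 2a 39 5c.
Inner input = (K'⊕ipad) ∥ m = 02 40 53 36 ∥ a0 11 f8.
Inner hash: sum = 2+64+83+54+160+17+248 = 628; mod 256 = 116 → 74.
Outer input = (K'⊕opad) ∥ inner = 68 2a 39 5c ∥ 74.
Outer hash (tag): sum = 104+42+57+92+116 = 411; mod 256 = 155 → 9b.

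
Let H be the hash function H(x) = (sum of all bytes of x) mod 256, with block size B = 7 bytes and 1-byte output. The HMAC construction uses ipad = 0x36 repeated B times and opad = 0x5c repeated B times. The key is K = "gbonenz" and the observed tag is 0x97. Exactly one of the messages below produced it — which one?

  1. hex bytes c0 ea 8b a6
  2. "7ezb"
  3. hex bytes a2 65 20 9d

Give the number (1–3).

1

Key "gbonenz" = 67 62 6f 6e 65 6e 7a is exactly B = 7 bytes: K' = 67 62 6f 6e 65 6e 7a.
K' ⊕ ipad = 51 54 59 58 53 58 4c; K' ⊕ opad = 3b 3e 33 32 39 32 26.
m1: inner = H(51 54 59 58 53 58 4c c0 ea 8b a6) = 28; tag = H(3b 3e 33 32 39 32 26 28) = 97 ← matches
m2: inner = H(51 54 59 58 53 58 4c 37 65 7a 62) = c5; tag = H(3b 3e 33 32 39 32 26 c5) = 34
m3: inner = H(51 54 59 58 53 58 4c a2 65 20 9d) = 11; tag = H(3b 3e 33 32 39 32 26 11) = 80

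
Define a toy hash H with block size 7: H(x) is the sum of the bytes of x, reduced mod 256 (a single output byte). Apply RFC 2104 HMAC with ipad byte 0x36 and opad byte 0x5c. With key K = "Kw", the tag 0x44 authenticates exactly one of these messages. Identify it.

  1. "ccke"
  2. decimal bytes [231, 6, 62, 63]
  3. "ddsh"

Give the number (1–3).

Key "Kw" = 4b 77 is 2 bytes ≤ B = 7; zero-pad to 7 bytes: K' = 4b 77 00 00 00 00 00.
K' ⊕ ipad = 7d 41 36 36 36 36 36; K' ⊕ opad = 17 2b 5c 5c 5c 5c 5c.
m1: inner = H(7d 41 36 36 36 36 36 63 63 6b 65) = 62; tag = H(17 2b 5c 5c 5c 5c 5c 62) = 70
m2: inner = H(7d 41 36 36 36 36 36 e7 06 3e 3f) = 36; tag = H(17 2b 5c 5c 5c 5c 5c 36) = 44 ← matches
m3: inner = H(7d 41 36 36 36 36 36 64 64 73 68) = 6f; tag = H(17 2b 5c 5c 5c 5c 5c 6f) = 7d

2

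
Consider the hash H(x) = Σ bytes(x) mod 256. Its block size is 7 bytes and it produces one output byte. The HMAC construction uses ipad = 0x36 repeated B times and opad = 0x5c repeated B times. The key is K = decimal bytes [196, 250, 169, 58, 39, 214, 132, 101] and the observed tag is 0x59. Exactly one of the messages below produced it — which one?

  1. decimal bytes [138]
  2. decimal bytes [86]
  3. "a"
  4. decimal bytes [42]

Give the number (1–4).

Key decimal bytes [196, 250, 169, 58, 39, 214, 132, 101] = c4 fa a9 3a 27 d6 84 65 is 8 bytes > B = 7, so hash it first: H(key) = 87, then zero-pad to 7 bytes: K' = 87 00 00 00 00 00 00.
K' ⊕ ipad = b1 36 36 36 36 36 36; K' ⊕ opad = db 5c 5c 5c 5c 5c 5c.
m1: inner = H(b1 36 36 36 36 36 36 8a) = 7f; tag = H(db 5c 5c 5c 5c 5c 5c 7f) = 82
m2: inner = H(b1 36 36 36 36 36 36 56) = 4b; tag = H(db 5c 5c 5c 5c 5c 5c 4b) = 4e
m3: inner = H(b1 36 36 36 36 36 36 61) = 56; tag = H(db 5c 5c 5c 5c 5c 5c 56) = 59 ← matches
m4: inner = H(b1 36 36 36 36 36 36 2a) = 1f; tag = H(db 5c 5c 5c 5c 5c 5c 1f) = 22

3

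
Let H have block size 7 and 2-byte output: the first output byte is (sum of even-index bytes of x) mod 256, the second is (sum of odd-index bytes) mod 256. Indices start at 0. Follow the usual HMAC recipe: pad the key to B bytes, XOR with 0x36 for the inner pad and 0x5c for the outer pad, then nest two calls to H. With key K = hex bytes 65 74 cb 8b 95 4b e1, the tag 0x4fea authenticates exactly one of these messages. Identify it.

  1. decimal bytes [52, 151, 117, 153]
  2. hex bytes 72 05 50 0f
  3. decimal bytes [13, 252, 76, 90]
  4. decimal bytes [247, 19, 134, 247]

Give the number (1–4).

Key hex bytes 65 74 cb 8b 95 4b e1 is exactly B = 7 bytes: K' = 65 74 cb 8b 95 4b e1.
K' ⊕ ipad = 53 42 fd bd a3 7d d7; K' ⊕ opad = 39 28 97 d7 c9 17 bd.
m1: inner = H(53 42 fd bd a3 7d d7 34 97 75 99) = fa 25; tag = H(39 28 97 d7 c9 17 bd fa 25) = 7b10
m2: inner = H(53 42 fd bd a3 7d d7 72 05 50 0f) = de 3e; tag = H(39 28 97 d7 c9 17 bd de 3e) = 94f4
m3: inner = H(53 42 fd bd a3 7d d7 0d fc 4c 5a) = 20 d5; tag = H(39 28 97 d7 c9 17 bd 20 d5) = 2b36
m4: inner = H(53 42 fd bd a3 7d d7 f7 13 86 f7) = d4 f9; tag = H(39 28 97 d7 c9 17 bd d4 f9) = 4fea ← matches

4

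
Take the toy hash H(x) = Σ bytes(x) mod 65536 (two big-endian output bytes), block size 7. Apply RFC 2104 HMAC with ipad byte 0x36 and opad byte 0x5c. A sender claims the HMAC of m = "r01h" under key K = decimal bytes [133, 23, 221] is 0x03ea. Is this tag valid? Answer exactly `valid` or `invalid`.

Key decimal bytes [133, 23, 221] = 85 17 dd is 3 bytes ≤ B = 7; zero-pad to 7 bytes: K' = 85 17 dd 00 00 00 00.
K' ⊕ ipad = b3 21 eb 36 36 36 36; K' ⊕ opad = d9 4b 81 5c 5c 5c 5c.
Inner hash: sum = 179+33+235+54+54+54+54+114+48+49+104 = 978 → 03 d2.
Outer hash (recomputed tag): sum = 217+75+129+92+92+92+92+3+210 = 1002 → 03 ea.
Recomputed tag = 03ea; claimed = 03ea → match.

valid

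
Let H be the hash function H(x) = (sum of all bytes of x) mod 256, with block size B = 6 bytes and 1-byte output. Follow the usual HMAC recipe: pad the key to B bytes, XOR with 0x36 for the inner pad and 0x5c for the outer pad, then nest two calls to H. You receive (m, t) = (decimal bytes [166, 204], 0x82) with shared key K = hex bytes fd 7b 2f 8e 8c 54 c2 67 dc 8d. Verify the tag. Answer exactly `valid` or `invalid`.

invalid

Key hex bytes fd 7b 2f 8e 8c 54 c2 67 dc 8d is 10 bytes > B = 6, so hash it first: H(key) = a7, then zero-pad to 6 bytes: K' = a7 00 00 00 00 00.
K' ⊕ ipad = 91 36 36 36 36 36; K' ⊕ opad = fb 5c 5c 5c 5c 5c.
Inner hash: sum = 145+54+54+54+54+54+166+204 = 785; mod 256 = 17 → 11.
Outer hash (recomputed tag): sum = 251+92+92+92+92+92+17 = 728; mod 256 = 216 → d8.
Recomputed tag = d8; claimed = 82 → mismatch.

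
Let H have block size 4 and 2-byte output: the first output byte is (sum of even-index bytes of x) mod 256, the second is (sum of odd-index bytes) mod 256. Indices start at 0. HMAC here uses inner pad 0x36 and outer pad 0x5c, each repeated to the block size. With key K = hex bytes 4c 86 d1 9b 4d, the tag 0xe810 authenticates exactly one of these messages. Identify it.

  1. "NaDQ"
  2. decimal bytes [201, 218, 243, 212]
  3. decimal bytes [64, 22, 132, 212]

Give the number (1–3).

3

Key hex bytes 4c 86 d1 9b 4d is 5 bytes > B = 4, so hash it first: H(key) = 6a 21, then zero-pad to 4 bytes: K' = 6a 21 00 00.
K' ⊕ ipad = 5c 17 36 36; K' ⊕ opad = 36 7d 5c 5c.
m1: inner = H(5c 17 36 36 4e 61 44 51) = 24 ff; tag = H(36 7d 5c 5c 24 ff) = b6d8
m2: inner = H(5c 17 36 36 c9 da f3 d4) = 4e fb; tag = H(36 7d 5c 5c 4e fb) = e0d4
m3: inner = H(5c 17 36 36 40 16 84 d4) = 56 37; tag = H(36 7d 5c 5c 56 37) = e810 ← matches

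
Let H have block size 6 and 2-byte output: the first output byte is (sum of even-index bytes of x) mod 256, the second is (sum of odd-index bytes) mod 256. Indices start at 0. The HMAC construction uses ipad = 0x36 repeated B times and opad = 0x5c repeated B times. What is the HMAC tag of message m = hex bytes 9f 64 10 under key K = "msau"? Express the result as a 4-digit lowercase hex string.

Key "msau" = 6d 73 61 75 is 4 bytes ≤ B = 6; zero-pad to 6 bytes: K' = 6d 73 61 75 00 00.
K' ⊕ ipad = 5b 45 57 43 36 36.  K' ⊕ opad = 31 2f 3d 29 5c 5c.
Inner input = (K'⊕ipad) ∥ m = 5b 45 57 43 36 36 ∥ 9f 64 10.
Inner hash: even-index sum = 407 mod 256 = 151; odd-index sum = 290 mod 256 = 34 → 97 22.
Outer input = (K'⊕opad) ∥ inner = 31 2f 3d 29 5c 5c ∥ 97 22.
Outer hash (tag): even-index sum = 353 mod 256 = 97; odd-index sum = 214 mod 256 = 214 → 61 d6.

61d6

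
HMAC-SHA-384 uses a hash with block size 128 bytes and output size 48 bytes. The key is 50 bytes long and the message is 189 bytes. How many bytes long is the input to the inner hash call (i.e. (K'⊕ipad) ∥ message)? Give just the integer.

317

Key is 50 ≤ 128 bytes, zero-padded: |K'| = 128.
Inner input = (K'⊕ipad) ∥ m → 128 + 189 = 317 bytes.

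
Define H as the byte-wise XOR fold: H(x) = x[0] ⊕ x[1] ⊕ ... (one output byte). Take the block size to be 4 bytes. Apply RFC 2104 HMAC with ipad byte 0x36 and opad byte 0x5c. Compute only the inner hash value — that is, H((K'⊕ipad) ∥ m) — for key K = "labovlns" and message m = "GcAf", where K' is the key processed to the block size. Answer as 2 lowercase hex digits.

04

Key "labovlns" = 6c 61 62 6f 76 6c 6e 73 is 8 bytes > B = 4, so hash it first: H(key) = 07, then zero-pad to 4 bytes: K' = 07 00 00 00.
K' ⊕ ipad = 31 36 36 36.
Inner input = 31 36 36 36 ∥ 47 63 41 66.
Inner hash: XOR 31⊕36⊕36⊕36⊕47⊕63⊕41⊕66 = 04.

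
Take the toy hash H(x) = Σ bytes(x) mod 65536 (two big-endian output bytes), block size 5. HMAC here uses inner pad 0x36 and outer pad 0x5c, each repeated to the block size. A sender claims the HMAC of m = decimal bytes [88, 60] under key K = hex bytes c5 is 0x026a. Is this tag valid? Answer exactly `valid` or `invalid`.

Key hex bytes c5 is 1 byte ≤ B = 5; zero-pad to 5 bytes: K' = c5 00 00 00 00.
K' ⊕ ipad = f3 36 36 36 36; K' ⊕ opad = 99 5c 5c 5c 5c.
Inner hash: sum = 243+54+54+54+54+88+60 = 607 → 02 5f.
Outer hash (recomputed tag): sum = 153+92+92+92+92+2+95 = 618 → 02 6a.
Recomputed tag = 026a; claimed = 026a → match.

valid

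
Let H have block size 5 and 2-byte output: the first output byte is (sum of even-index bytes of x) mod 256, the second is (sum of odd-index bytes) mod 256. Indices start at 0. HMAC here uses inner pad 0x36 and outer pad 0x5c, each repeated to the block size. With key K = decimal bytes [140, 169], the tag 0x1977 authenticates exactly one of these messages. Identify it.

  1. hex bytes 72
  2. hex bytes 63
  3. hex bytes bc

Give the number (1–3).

3

Key decimal bytes [140, 169] = 8c a9 is 2 bytes ≤ B = 5; zero-pad to 5 bytes: K' = 8c a9 00 00 00.
K' ⊕ ipad = ba 9f 36 36 36; K' ⊕ opad = d0 f5 5c 5c 5c.
m1: inner = H(ba 9f 36 36 36 72) = 26 47; tag = H(d0 f5 5c 5c 5c 26 47) = cf77
m2: inner = H(ba 9f 36 36 36 63) = 26 38; tag = H(d0 f5 5c 5c 5c 26 38) = c077
m3: inner = H(ba 9f 36 36 36 bc) = 26 91; tag = H(d0 f5 5c 5c 5c 26 91) = 1977 ← matches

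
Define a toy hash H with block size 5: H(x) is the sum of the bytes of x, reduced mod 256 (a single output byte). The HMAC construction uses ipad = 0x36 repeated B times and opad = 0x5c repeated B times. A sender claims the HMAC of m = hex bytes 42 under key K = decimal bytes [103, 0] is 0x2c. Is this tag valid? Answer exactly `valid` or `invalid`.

invalid

Key decimal bytes [103, 0] = 67 00 is 2 bytes ≤ B = 5; zero-pad to 5 bytes: K' = 67 00 00 00 00.
K' ⊕ ipad = 51 36 36 36 36; K' ⊕ opad = 3b 5c 5c 5c 5c.
Inner hash: sum = 81+54+54+54+54+66 = 363; mod 256 = 107 → 6b.
Outer hash (recomputed tag): sum = 59+92+92+92+92+107 = 534; mod 256 = 22 → 16.
Recomputed tag = 16; claimed = 2c → mismatch.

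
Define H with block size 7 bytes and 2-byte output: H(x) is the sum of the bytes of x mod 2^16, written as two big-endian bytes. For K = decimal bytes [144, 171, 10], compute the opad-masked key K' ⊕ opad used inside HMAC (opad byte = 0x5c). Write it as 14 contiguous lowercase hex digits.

ccf7565c5c5c5c

Key decimal bytes [144, 171, 10] = 90 ab 0a is 3 bytes ≤ B = 7; zero-pad to 7 bytes: K' = 90 ab 0a 00 00 00 00.
XOR each byte with 0x5c: 90⊕5c=cc, ab⊕5c=f7, 0a⊕5c=56, 00⊕5c=5c, 00⊕5c=5c, 00⊕5c=5c, 00⊕5c=5c.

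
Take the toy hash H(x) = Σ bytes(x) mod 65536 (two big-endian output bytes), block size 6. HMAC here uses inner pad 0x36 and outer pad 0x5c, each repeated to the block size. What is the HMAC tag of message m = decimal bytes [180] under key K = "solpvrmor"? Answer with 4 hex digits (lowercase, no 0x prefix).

Key "solpvrmor" = 73 6f 6c 70 76 72 6d 6f 72 is 9 bytes > B = 6, so hash it first: H(key) = 03 f4, then zero-pad to 6 bytes: K' = 03 f4 00 00 00 00.
K' ⊕ ipad = 35 c2 36 36 36 36.  K' ⊕ opad = 5f a8 5c 5c 5c 5c.
Inner input = (K'⊕ipad) ∥ m = 35 c2 36 36 36 36 ∥ b4.
Inner hash: sum = 53+194+54+54+54+54+180 = 643 → 02 83.
Outer input = (K'⊕opad) ∥ inner = 5f a8 5c 5c 5c 5c ∥ 02 83.
Outer hash (tag): sum = 95+168+92+92+92+92+2+131 = 764 → 02 fc.

02fc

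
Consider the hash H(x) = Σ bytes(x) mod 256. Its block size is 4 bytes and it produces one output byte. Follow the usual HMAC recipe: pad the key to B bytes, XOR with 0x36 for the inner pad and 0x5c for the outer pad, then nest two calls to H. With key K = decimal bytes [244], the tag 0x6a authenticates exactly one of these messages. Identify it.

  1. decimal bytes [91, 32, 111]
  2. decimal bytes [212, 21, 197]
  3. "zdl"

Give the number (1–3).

Key decimal bytes [244] = f4 is 1 byte ≤ B = 4; zero-pad to 4 bytes: K' = f4 00 00 00.
K' ⊕ ipad = c2 36 36 36; K' ⊕ opad = a8 5c 5c 5c.
m1: inner = H(c2 36 36 36 5b 20 6f) = 4e; tag = H(a8 5c 5c 5c 4e) = 0a
m2: inner = H(c2 36 36 36 d4 15 c5) = 12; tag = H(a8 5c 5c 5c 12) = ce
m3: inner = H(c2 36 36 36 7a 64 6c) = ae; tag = H(a8 5c 5c 5c ae) = 6a ← matches

3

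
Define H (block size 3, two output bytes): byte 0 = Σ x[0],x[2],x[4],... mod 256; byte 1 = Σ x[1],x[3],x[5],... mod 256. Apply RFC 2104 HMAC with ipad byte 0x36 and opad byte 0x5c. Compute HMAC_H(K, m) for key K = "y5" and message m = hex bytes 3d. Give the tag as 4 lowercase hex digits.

Key "y5" = 79 35 is 2 bytes ≤ B = 3; zero-pad to 3 bytes: K' = 79 35 00.
K' ⊕ ipad = 4f 03 36.  K' ⊕ opad = 25 69 5c.
Inner input = (K'⊕ipad) ∥ m = 4f 03 36 ∥ 3d.
Inner hash: even-index sum = 133 mod 256 = 133; odd-index sum = 64 mod 256 = 64 → 85 40.
Outer input = (K'⊕opad) ∥ inner = 25 69 5c ∥ 85 40.
Outer hash (tag): even-index sum = 193 mod 256 = 193; odd-index sum = 238 mod 256 = 238 → c1 ee.

c1ee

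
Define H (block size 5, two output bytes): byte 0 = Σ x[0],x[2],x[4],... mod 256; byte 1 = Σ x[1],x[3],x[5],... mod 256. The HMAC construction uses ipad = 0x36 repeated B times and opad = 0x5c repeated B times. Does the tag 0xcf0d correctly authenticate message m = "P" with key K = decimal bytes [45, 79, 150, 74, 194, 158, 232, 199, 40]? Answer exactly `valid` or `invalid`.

valid

Key decimal bytes [45, 79, 150, 74, 194, 158, 232, 199, 40] = 2d 4f 96 4a c2 9e e8 c7 28 is 9 bytes > B = 5, so hash it first: H(key) = 95 fe, then zero-pad to 5 bytes: K' = 95 fe 00 00 00.
K' ⊕ ipad = a3 c8 36 36 36; K' ⊕ opad = c9 a2 5c 5c 5c.
Inner hash: even-index sum = 271 mod 256 = 15; odd-index sum = 334 mod 256 = 78 → 0f 4e.
Outer hash (recomputed tag): even-index sum = 463 mod 256 = 207; odd-index sum = 269 mod 256 = 13 → cf 0d.
Recomputed tag = cf0d; claimed = cf0d → match.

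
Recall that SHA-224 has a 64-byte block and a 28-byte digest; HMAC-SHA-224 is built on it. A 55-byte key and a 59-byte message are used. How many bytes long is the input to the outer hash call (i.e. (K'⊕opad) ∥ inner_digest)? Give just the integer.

Key is 55 ≤ 64 bytes, zero-padded: |K'| = 64.
Outer input = (K'⊕opad) ∥ H(inner) → 64 + 28 = 92 bytes.

92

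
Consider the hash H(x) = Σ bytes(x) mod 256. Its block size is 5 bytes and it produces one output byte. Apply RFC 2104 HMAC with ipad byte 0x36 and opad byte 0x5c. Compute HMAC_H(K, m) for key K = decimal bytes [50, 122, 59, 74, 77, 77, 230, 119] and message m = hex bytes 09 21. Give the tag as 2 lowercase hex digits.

Key decimal bytes [50, 122, 59, 74, 77, 77, 230, 119] = 32 7a 3b 4a 4d 4d e6 77 is 8 bytes > B = 5, so hash it first: H(key) = 28, then zero-pad to 5 bytes: K' = 28 00 00 00 00.
K' ⊕ ipad = 1e 36 36 36 36.  K' ⊕ opad = 74 5c 5c 5c 5c.
Inner input = (K'⊕ipad) ∥ m = 1e 36 36 36 36 ∥ 09 21.
Inner hash: sum = 30+54+54+54+54+9+33 = 288; mod 256 = 32 → 20.
Outer input = (K'⊕opad) ∥ inner = 74 5c 5c 5c 5c ∥ 20.
Outer hash (tag): sum = 116+92+92+92+92+32 = 516; mod 256 = 4 → 04.

04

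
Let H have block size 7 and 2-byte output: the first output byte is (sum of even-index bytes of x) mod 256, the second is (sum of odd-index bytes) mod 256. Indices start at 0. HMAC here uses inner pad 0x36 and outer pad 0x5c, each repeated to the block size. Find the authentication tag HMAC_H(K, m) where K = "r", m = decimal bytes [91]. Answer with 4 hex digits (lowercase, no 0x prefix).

Key "r" = 72 is 1 byte ≤ B = 7; zero-pad to 7 bytes: K' = 72 00 00 00 00 00 00.
K' ⊕ ipad = 44 36 36 36 36 36 36.  K' ⊕ opad = 2e 5c 5c 5c 5c 5c 5c.
Inner input = (K'⊕ipad) ∥ m = 44 36 36 36 36 36 36 ∥ 5b.
Inner hash: even-index sum = 230 mod 256 = 230; odd-index sum = 253 mod 256 = 253 → e6 fd.
Outer input = (K'⊕opad) ∥ inner = 2e 5c 5c 5c 5c 5c 5c ∥ e6 fd.
Outer hash (tag): even-index sum = 575 mod 256 = 63; odd-index sum = 506 mod 256 = 250 → 3f fa.

3ffa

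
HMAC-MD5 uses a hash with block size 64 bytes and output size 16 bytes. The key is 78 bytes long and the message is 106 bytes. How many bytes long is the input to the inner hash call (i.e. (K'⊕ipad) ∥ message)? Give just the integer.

170

Key is 78 > 64 bytes, so it is hashed to 16 bytes then zero-padded to 64: |K'| = 64.
Inner input = (K'⊕ipad) ∥ m → 64 + 106 = 170 bytes.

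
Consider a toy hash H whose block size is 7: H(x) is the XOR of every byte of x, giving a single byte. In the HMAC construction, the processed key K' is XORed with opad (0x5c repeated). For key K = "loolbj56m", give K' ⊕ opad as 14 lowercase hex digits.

Key "loolbj56m" = 6c 6f 6f 6c 62 6a 35 36 6d is 9 bytes > B = 7, so hash it first: H(key) = 66, then zero-pad to 7 bytes: K' = 66 00 00 00 00 00 00.
XOR each byte with 0x5c: 66⊕5c=3a, 00⊕5c=5c, 00⊕5c=5c, 00⊕5c=5c, 00⊕5c=5c, 00⊕5c=5c, 00⊕5c=5c.

3a5c5c5c5c5c5c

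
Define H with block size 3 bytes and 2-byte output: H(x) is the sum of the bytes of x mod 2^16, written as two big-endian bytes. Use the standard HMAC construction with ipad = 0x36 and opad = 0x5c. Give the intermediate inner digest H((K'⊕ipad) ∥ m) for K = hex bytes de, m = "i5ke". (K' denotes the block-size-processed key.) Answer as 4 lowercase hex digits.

02c2

Key hex bytes de is 1 byte ≤ B = 3; zero-pad to 3 bytes: K' = de 00 00.
K' ⊕ ipad = e8 36 36.
Inner input = e8 36 36 ∥ 69 35 6b 65.
Inner hash: sum = 232+54+54+105+53+107+101 = 706 → 02 c2.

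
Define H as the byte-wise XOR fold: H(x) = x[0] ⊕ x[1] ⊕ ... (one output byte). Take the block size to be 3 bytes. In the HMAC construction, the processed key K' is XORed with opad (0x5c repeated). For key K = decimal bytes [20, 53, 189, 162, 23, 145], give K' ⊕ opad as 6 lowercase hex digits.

Key decimal bytes [20, 53, 189, 162, 23, 145] = 14 35 bd a2 17 91 is 6 bytes > B = 3, so hash it first: H(key) = b8, then zero-pad to 3 bytes: K' = b8 00 00.
XOR each byte with 0x5c: b8⊕5c=e4, 00⊕5c=5c, 00⊕5c=5c.

e45c5c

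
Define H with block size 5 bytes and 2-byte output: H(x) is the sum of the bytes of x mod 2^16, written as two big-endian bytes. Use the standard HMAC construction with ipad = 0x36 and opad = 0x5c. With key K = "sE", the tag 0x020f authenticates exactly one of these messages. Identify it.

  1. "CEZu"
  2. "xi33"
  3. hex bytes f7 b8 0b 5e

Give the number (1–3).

1

Key "sE" = 73 45 is 2 bytes ≤ B = 5; zero-pad to 5 bytes: K' = 73 45 00 00 00.
K' ⊕ ipad = 45 73 36 36 36; K' ⊕ opad = 2f 19 5c 5c 5c.
m1: inner = H(45 73 36 36 36 43 45 5a 75) = 02 b1; tag = H(2f 19 5c 5c 5c 02 b1) = 020f ← matches
m2: inner = H(45 73 36 36 36 78 69 33 33) = 02 a1; tag = H(2f 19 5c 5c 5c 02 a1) = 01ff
m3: inner = H(45 73 36 36 36 f7 b8 0b 5e) = 03 72; tag = H(2f 19 5c 5c 5c 03 72) = 01d1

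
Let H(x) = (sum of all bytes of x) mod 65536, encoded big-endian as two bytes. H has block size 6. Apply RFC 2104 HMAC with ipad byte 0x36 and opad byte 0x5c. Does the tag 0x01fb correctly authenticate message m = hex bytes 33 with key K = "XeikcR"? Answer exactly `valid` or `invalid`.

Key "XeikcR" = 58 65 69 6b 63 52 is exactly B = 6 bytes: K' = 58 65 69 6b 63 52.
K' ⊕ ipad = 6e 53 5f 5d 55 64; K' ⊕ opad = 04 39 35 37 3f 0e.
Inner hash: sum = 110+83+95+93+85+100+51 = 617 → 02 69.
Outer hash (recomputed tag): sum = 4+57+53+55+63+14+2+105 = 353 → 01 61.
Recomputed tag = 0161; claimed = 01fb → mismatch.

invalid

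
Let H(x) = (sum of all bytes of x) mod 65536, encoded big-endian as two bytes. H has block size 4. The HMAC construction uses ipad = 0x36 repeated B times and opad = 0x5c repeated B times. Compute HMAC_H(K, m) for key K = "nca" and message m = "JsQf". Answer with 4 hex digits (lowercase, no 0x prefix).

01ba

Key "nca" = 6e 63 61 is 3 bytes ≤ B = 4; zero-pad to 4 bytes: K' = 6e 63 61 00.
K' ⊕ ipad = 58 55 57 36.  K' ⊕ opad = 32 3f 3d 5c.
Inner input = (K'⊕ipad) ∥ m = 58 55 57 36 ∥ 4a 73 51 66.
Inner hash: sum = 88+85+87+54+74+115+81+102 = 686 → 02 ae.
Outer input = (K'⊕opad) ∥ inner = 32 3f 3d 5c ∥ 02 ae.
Outer hash (tag): sum = 50+63+61+92+2+174 = 442 → 01 ba.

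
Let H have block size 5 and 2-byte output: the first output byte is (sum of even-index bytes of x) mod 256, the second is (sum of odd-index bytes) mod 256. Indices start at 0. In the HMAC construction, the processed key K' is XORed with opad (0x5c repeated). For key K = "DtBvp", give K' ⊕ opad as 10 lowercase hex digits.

18281e2a2c

Key "DtBvp" = 44 74 42 76 70 is exactly B = 5 bytes: K' = 44 74 42 76 70.
XOR each byte with 0x5c: 44⊕5c=18, 74⊕5c=28, 42⊕5c=1e, 76⊕5c=2a, 70⊕5c=2c.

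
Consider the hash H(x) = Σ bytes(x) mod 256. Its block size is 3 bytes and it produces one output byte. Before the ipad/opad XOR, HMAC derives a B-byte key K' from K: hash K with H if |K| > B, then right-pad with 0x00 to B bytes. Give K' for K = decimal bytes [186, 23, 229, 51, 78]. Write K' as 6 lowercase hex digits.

370000

|K| = 5 > B = 3, so first hash the key.
H(K): sum = 186+23+229+51+78 = 567; mod 256 = 55 → 37.
Zero-pad H(K) = 37 to 3 bytes: K' = 37 00 00.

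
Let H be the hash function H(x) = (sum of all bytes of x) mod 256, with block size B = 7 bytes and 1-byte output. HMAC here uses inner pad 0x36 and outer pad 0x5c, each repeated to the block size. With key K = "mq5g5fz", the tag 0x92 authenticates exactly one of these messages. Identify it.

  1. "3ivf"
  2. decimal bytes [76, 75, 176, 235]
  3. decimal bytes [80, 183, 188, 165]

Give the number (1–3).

Key "mq5g5fz" = 6d 71 35 67 35 66 7a is exactly B = 7 bytes: K' = 6d 71 35 67 35 66 7a.
K' ⊕ ipad = 5b 47 03 51 03 50 4c; K' ⊕ opad = 31 2d 69 3b 69 3a 26.
m1: inner = H(5b 47 03 51 03 50 4c 33 69 76 66) = 0d; tag = H(31 2d 69 3b 69 3a 26 0d) = d8
m2: inner = H(5b 47 03 51 03 50 4c 4c 4b b0 eb) = c7; tag = H(31 2d 69 3b 69 3a 26 c7) = 92 ← matches
m3: inner = H(5b 47 03 51 03 50 4c 50 b7 bc a5) = fd; tag = H(31 2d 69 3b 69 3a 26 fd) = c8

2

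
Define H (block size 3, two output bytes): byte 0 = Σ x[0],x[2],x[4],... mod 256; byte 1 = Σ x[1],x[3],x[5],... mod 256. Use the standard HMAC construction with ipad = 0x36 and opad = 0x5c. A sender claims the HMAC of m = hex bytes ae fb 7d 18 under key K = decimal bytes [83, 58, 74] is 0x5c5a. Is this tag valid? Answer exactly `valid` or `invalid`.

valid

Key decimal bytes [83, 58, 74] = 53 3a 4a is exactly B = 3 bytes: K' = 53 3a 4a.
K' ⊕ ipad = 65 0c 7c; K' ⊕ opad = 0f 66 16.
Inner hash: even-index sum = 500 mod 256 = 244; odd-index sum = 311 mod 256 = 55 → f4 37.
Outer hash (recomputed tag): even-index sum = 92 mod 256 = 92; odd-index sum = 346 mod 256 = 90 → 5c 5a.
Recomputed tag = 5c5a; claimed = 5c5a → match.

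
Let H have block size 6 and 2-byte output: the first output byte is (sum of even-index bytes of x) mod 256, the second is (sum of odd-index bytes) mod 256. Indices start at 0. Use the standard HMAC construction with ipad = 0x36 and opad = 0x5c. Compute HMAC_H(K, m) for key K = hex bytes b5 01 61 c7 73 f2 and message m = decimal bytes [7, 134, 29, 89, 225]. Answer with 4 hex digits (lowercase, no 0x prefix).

Key hex bytes b5 01 61 c7 73 f2 is exactly B = 6 bytes: K' = b5 01 61 c7 73 f2.
K' ⊕ ipad = 83 37 57 f1 45 c4.  K' ⊕ opad = e9 5d 3d 9b 2f ae.
Inner input = (K'⊕ipad) ∥ m = 83 37 57 f1 45 c4 ∥ 07 86 1d 59 e1.
Inner hash: even-index sum = 548 mod 256 = 36; odd-index sum = 715 mod 256 = 203 → 24 cb.
Outer input = (K'⊕opad) ∥ inner = e9 5d 3d 9b 2f ae ∥ 24 cb.
Outer hash (tag): even-index sum = 377 mod 256 = 121; odd-index sum = 625 mod 256 = 113 → 79 71.

7971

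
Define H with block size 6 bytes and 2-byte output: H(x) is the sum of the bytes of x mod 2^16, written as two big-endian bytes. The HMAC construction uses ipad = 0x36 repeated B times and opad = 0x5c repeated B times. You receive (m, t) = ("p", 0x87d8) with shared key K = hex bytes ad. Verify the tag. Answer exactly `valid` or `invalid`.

invalid

Key hex bytes ad is 1 byte ≤ B = 6; zero-pad to 6 bytes: K' = ad 00 00 00 00 00.
K' ⊕ ipad = 9b 36 36 36 36 36; K' ⊕ opad = f1 5c 5c 5c 5c 5c.
Inner hash: sum = 155+54+54+54+54+54+112 = 537 → 02 19.
Outer hash (recomputed tag): sum = 241+92+92+92+92+92+2+25 = 728 → 02 d8.
Recomputed tag = 02d8; claimed = 87d8 → mismatch.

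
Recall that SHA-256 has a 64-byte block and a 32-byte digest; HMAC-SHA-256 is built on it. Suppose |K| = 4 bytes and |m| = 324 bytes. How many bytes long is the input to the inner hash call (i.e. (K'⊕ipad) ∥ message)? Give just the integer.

388

Key is 4 ≤ 64 bytes, zero-padded: |K'| = 64.
Inner input = (K'⊕ipad) ∥ m → 64 + 324 = 388 bytes.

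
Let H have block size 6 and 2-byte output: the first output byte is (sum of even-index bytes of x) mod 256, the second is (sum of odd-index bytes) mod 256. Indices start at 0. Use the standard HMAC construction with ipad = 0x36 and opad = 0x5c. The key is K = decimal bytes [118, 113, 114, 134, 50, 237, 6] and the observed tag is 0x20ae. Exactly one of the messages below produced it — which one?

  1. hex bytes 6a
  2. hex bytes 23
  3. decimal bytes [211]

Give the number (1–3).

Key decimal bytes [118, 113, 114, 134, 50, 237, 6] = 76 71 72 86 32 ed 06 is 7 bytes > B = 6, so hash it first: H(key) = 20 e4, then zero-pad to 6 bytes: K' = 20 e4 00 00 00 00.
K' ⊕ ipad = 16 d2 36 36 36 36; K' ⊕ opad = 7c b8 5c 5c 5c 5c.
m1: inner = H(16 d2 36 36 36 36 6a) = ec 3e; tag = H(7c b8 5c 5c 5c 5c ec 3e) = 20ae ← matches
m2: inner = H(16 d2 36 36 36 36 23) = a5 3e; tag = H(7c b8 5c 5c 5c 5c a5 3e) = d9ae
m3: inner = H(16 d2 36 36 36 36 d3) = 55 3e; tag = H(7c b8 5c 5c 5c 5c 55 3e) = 89ae

1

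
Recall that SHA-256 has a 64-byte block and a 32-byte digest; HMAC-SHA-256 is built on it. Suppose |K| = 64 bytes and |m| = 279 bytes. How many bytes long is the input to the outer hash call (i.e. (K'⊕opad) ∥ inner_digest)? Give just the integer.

Key is 64 ≤ 64 bytes, zero-padded: |K'| = 64.
Outer input = (K'⊕opad) ∥ H(inner) → 64 + 32 = 96 bytes.

96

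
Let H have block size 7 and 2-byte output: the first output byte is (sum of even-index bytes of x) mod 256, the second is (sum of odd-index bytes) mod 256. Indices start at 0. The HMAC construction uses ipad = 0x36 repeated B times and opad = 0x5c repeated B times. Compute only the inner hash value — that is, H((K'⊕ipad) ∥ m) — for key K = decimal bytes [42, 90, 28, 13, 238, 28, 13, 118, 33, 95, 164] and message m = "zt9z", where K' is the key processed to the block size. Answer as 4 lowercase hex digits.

Key decimal bytes [42, 90, 28, 13, 238, 28, 13, 118, 33, 95, 164] = 2a 5a 1c 0d ee 1c 0d 76 21 5f a4 is 11 bytes > B = 7, so hash it first: H(key) = 06 58, then zero-pad to 7 bytes: K' = 06 58 00 00 00 00 00.
K' ⊕ ipad = 30 6e 36 36 36 36 36.
Inner input = 30 6e 36 36 36 36 36 ∥ 7a 74 39 7a.
Inner hash: even-index sum = 448 mod 256 = 192; odd-index sum = 397 mod 256 = 141 → c0 8d.

c08d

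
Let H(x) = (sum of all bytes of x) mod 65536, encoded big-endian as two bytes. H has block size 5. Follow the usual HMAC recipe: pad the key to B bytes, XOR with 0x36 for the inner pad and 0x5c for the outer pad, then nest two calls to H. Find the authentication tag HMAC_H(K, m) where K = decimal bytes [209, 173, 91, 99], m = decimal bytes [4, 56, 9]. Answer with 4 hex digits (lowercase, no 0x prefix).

Key decimal bytes [209, 173, 91, 99] = d1 ad 5b 63 is 4 bytes ≤ B = 5; zero-pad to 5 bytes: K' = d1 ad 5b 63 00.
K' ⊕ ipad = e7 9b 6d 55 36.  K' ⊕ opad = 8d f1 07 3f 5c.
Inner input = (K'⊕ipad) ∥ m = e7 9b 6d 55 36 ∥ 04 38 09.
Inner hash: sum = 231+155+109+85+54+4+56+9 = 703 → 02 bf.
Outer input = (K'⊕opad) ∥ inner = 8d f1 07 3f 5c ∥ 02 bf.
Outer hash (tag): sum = 141+241+7+63+92+2+191 = 737 → 02 e1.

02e1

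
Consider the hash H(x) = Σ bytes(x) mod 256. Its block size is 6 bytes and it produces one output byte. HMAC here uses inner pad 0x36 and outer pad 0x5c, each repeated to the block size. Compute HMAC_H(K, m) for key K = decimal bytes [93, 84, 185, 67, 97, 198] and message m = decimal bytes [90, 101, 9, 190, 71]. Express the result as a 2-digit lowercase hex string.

Key decimal bytes [93, 84, 185, 67, 97, 198] = 5d 54 b9 43 61 c6 is exactly B = 6 bytes: K' = 5d 54 b9 43 61 c6.
K' ⊕ ipad = 6b 62 8f 75 57 f0.  K' ⊕ opad = 01 08 e5 1f 3d 9a.
Inner input = (K'⊕ipad) ∥ m = 6b 62 8f 75 57 f0 ∥ 5a 65 09 be 47.
Inner hash: sum = 107+98+143+117+87+240+90+101+9+190+71 = 1253; mod 256 = 229 → e5.
Outer input = (K'⊕opad) ∥ inner = 01 08 e5 1f 3d 9a ∥ e5.
Outer hash (tag): sum = 1+8+229+31+61+154+229 = 713; mod 256 = 201 → c9.

c9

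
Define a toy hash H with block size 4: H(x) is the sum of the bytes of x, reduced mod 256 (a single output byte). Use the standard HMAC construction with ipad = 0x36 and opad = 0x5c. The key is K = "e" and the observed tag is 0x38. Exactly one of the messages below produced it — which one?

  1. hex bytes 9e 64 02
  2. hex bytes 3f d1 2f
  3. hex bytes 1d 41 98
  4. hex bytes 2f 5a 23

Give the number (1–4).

3

Key "e" = 65 is 1 byte ≤ B = 4; zero-pad to 4 bytes: K' = 65 00 00 00.
K' ⊕ ipad = 53 36 36 36; K' ⊕ opad = 39 5c 5c 5c.
m1: inner = H(53 36 36 36 9e 64 02) = f9; tag = H(39 5c 5c 5c f9) = 46
m2: inner = H(53 36 36 36 3f d1 2f) = 34; tag = H(39 5c 5c 5c 34) = 81
m3: inner = H(53 36 36 36 1d 41 98) = eb; tag = H(39 5c 5c 5c eb) = 38 ← matches
m4: inner = H(53 36 36 36 2f 5a 23) = a1; tag = H(39 5c 5c 5c a1) = ee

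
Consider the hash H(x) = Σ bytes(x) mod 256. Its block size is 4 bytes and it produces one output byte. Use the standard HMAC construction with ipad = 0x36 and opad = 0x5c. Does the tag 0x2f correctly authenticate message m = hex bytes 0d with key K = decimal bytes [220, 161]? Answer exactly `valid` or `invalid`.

valid

Key decimal bytes [220, 161] = dc a1 is 2 bytes ≤ B = 4; zero-pad to 4 bytes: K' = dc a1 00 00.
K' ⊕ ipad = ea 97 36 36; K' ⊕ opad = 80 fd 5c 5c.
Inner hash: sum = 234+151+54+54+13 = 506; mod 256 = 250 → fa.
Outer hash (recomputed tag): sum = 128+253+92+92+250 = 815; mod 256 = 47 → 2f.
Recomputed tag = 2f; claimed = 2f → match.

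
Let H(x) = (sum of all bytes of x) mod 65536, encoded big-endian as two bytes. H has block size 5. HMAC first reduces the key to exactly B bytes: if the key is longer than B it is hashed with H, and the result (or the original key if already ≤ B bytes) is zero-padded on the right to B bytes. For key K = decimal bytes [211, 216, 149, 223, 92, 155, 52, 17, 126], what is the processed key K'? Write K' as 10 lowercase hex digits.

|K| = 9 > B = 5, so first hash the key.
H(K): sum = 211+216+149+223+92+155+52+17+126 = 1241 → 04 d9.
Zero-pad H(K) = 04 d9 to 5 bytes: K' = 04 d9 00 00 00.

04d9000000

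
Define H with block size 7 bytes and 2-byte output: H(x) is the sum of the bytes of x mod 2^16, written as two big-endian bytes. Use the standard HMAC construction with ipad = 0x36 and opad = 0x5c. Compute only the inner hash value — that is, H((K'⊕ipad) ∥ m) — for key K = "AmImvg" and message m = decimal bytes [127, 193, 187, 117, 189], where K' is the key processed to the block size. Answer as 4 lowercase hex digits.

Key "AmImvg" = 41 6d 49 6d 76 67 is 6 bytes ≤ B = 7; zero-pad to 7 bytes: K' = 41 6d 49 6d 76 67 00.
K' ⊕ ipad = 77 5b 7f 5b 40 51 36.
Inner input = 77 5b 7f 5b 40 51 36 ∥ 7f c1 bb 75 bd.
Inner hash: sum = 119+91+127+91+64+81+54+127+193+187+117+189 = 1440 → 05 a0.

05a0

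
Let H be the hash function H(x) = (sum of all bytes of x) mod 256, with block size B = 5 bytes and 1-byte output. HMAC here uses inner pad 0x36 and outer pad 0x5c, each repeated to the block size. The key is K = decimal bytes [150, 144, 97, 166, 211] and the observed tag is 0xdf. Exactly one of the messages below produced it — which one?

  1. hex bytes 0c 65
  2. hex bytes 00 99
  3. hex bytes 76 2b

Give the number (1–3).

1

Key decimal bytes [150, 144, 97, 166, 211] = 96 90 61 a6 d3 is exactly B = 5 bytes: K' = 96 90 61 a6 d3.
K' ⊕ ipad = a0 a6 57 90 e5; K' ⊕ opad = ca cc 3d fa 8f.
m1: inner = H(a0 a6 57 90 e5 0c 65) = 83; tag = H(ca cc 3d fa 8f 83) = df ← matches
m2: inner = H(a0 a6 57 90 e5 00 99) = ab; tag = H(ca cc 3d fa 8f ab) = 07
m3: inner = H(a0 a6 57 90 e5 76 2b) = b3; tag = H(ca cc 3d fa 8f b3) = 0f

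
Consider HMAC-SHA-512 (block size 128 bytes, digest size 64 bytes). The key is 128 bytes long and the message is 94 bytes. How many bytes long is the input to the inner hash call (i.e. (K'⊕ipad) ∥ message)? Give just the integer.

222

Key is 128 ≤ 128 bytes, zero-padded: |K'| = 128.
Inner input = (K'⊕ipad) ∥ m → 128 + 94 = 222 bytes.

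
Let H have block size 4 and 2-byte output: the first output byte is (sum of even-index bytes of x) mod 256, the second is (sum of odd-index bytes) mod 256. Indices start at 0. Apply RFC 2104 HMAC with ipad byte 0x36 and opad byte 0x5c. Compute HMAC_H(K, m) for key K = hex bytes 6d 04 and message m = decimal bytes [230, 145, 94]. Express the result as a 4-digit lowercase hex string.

62ad

Key hex bytes 6d 04 is 2 bytes ≤ B = 4; zero-pad to 4 bytes: K' = 6d 04 00 00.
K' ⊕ ipad = 5b 32 36 36.  K' ⊕ opad = 31 58 5c 5c.
Inner input = (K'⊕ipad) ∥ m = 5b 32 36 36 ∥ e6 91 5e.
Inner hash: even-index sum = 469 mod 256 = 213; odd-index sum = 249 mod 256 = 249 → d5 f9.
Outer input = (K'⊕opad) ∥ inner = 31 58 5c 5c ∥ d5 f9.
Outer hash (tag): even-index sum = 354 mod 256 = 98; odd-index sum = 429 mod 256 = 173 → 62 ad.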